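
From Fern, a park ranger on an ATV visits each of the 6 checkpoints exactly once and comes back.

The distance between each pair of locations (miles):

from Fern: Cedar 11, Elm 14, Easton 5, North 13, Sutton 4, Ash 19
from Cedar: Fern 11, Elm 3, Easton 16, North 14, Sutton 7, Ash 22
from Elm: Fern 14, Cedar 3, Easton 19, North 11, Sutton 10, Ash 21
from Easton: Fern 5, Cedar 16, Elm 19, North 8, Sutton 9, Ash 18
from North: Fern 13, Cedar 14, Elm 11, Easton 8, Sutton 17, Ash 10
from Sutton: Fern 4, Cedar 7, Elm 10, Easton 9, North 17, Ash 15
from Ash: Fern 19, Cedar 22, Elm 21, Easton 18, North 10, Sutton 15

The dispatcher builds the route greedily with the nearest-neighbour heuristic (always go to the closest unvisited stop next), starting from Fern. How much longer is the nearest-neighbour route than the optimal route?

From Fern: Sutton=4, Easton=5, Cedar=11, North=13, Elm=14, Ash=19 → choose Sutton (4).
From Sutton: Cedar=7, Easton=9, Elm=10, Ash=15, North=17 → choose Cedar (7).
From Cedar: Elm=3, North=14, Easton=16, Ash=22 → choose Elm (3).
From Elm: North=11, Easton=19, Ash=21 → choose North (11).
From North: Easton=8, Ash=10 → choose Easton (8).
From Easton: Ash=18 → choose Ash (18).
NN route Fern → Sutton → Cedar → Elm → North → Easton → Ash → Fern costs 70.
Optimal: Fern → Easton → North → Ash → Elm → Cedar → Sutton → Fern costs 58 (by enumerating all 360 distinct tours).
Excess = 70 − 58 = 12.

Excess over optimum: 12 miles.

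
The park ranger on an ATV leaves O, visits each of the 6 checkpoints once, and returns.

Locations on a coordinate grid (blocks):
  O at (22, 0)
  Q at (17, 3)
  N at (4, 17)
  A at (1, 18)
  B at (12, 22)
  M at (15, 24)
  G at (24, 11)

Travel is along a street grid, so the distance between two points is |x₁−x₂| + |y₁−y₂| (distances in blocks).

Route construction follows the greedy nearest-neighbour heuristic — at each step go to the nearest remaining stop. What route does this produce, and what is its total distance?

Total distance 106 blocks via the nearest-neighbour route O → Q → G → M → B → N → A → O.

O → [Q:8 / G:13 / M:31 / B:32 / N:35 / A:39] → Q (8)
Q → [G:15 / M:23 / B:24 / N:27 / A:31] → G (15)
G → [M:22 / B:23 / N:26 / A:30] → M (22)
M → [B:5 / N:18 / A:20] → B (5)
B → [N:13 / A:15] → N (13)
N → [A:4] → A (4)
Return A→O: 39.
Total = 8 + 15 + 22 + 5 + 13 + 4 + 39 = 106.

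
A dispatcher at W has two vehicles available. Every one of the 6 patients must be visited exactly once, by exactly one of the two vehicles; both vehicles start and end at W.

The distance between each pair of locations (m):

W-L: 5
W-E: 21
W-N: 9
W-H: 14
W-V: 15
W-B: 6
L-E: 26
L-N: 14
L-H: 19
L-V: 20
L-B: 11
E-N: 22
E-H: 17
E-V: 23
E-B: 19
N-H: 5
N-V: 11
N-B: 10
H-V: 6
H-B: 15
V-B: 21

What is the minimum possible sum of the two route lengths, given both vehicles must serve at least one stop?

Minimum combined distance: 78 m.

Check every non-empty split of the stops between the two vehicles; for each half take its own optimal tour:
  {L} + {E, N, H, V, B}: 10 + 68 = 78
  {E} + {L, N, H, V, B}: 42 + 52 = 94
  {L, E} + {N, H, V, B}: 52 + 42 = 94
  {N} + {L, E, H, V, B}: 18 + 73 = 91
  {L, N} + {E, H, V, B}: 28 + 63 = 91
  {E, N} + {L, H, V, B}: 52 + 52 = 104
  … (31 splits in total)
Best: vehicle 1 W → L → W = 10; vehicle 2 W → N → H → V → E → B → W = 68; combined 78.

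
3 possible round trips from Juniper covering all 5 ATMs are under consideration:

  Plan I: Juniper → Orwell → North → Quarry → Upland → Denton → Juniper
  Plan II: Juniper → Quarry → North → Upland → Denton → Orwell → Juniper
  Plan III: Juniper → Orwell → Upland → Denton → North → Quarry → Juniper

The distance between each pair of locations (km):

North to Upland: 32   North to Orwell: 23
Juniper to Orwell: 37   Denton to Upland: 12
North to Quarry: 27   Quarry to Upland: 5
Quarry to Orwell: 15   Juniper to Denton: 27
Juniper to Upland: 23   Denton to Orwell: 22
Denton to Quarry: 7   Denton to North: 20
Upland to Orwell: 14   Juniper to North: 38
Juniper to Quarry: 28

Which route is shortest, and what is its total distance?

Plan I: 37 + 23 + 27 + 5 + 12 + 27 = 131
Plan II: 28 + 27 + 32 + 12 + 22 + 37 = 158
Plan III: 37 + 14 + 12 + 20 + 27 + 28 = 138

Shortest is Plan I, total 131 km.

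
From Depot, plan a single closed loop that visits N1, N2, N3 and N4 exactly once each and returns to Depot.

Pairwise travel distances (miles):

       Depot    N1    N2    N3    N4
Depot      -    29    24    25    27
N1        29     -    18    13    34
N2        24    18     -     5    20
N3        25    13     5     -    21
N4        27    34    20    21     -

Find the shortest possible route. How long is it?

Shortest round trip = 94 miles.

With 4 stops there are 4!/2 = 12 distinct round trips (a route and its reverse cost the same).
Depot - N1 - N2 - N3 - N4 - Depot: 29+18+5+21+27 = 100
Depot - N1 - N2 - N4 - N3 - Depot: 29+18+20+21+25 = 113
Depot - N1 - N3 - N2 - N4 - Depot: 29+13+5+20+27 = 94
Depot - N1 - N3 - N4 - N2 - Depot: 29+13+21+20+24 = 107
Depot - N1 - N4 - N2 - N3 - Depot: 29+34+20+5+25 = 113
Depot - N1 - N4 - N3 - N2 - Depot: 29+34+21+5+24 = 113
Depot - N2 - N1 - N3 - N4 - Depot: 24+18+13+21+27 = 103
Depot - N2 - N1 - N4 - N3 - Depot: 24+18+34+21+25 = 122
Depot - N2 - N3 - N1 - N4 - Depot: 24+5+13+34+27 = 103
Depot - N2 - N4 - N1 - N3 - Depot: 24+20+34+13+25 = 116
Depot - N3 - N1 - N2 - N4 - Depot: 25+13+18+20+27 = 103
Depot - N3 - N2 - N1 - N4 - Depot: 25+5+18+34+27 = 109
The minimum is 94.
One optimal route: Depot → N1 → N3 → N2 → N4 → Depot (or its reverse).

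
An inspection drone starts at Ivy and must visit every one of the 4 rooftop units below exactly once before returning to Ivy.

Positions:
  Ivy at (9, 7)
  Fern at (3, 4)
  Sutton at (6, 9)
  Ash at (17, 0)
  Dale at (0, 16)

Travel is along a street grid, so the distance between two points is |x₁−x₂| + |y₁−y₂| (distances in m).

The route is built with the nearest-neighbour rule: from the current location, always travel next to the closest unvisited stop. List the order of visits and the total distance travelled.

76 m along Ivy → Sutton → Fern → Dale → Ash → Ivy.

From Ivy: distances to unvisited — Sutton=5, Fern=9, Ash=15, Dale=18. Nearest is Sutton (5).
From Sutton: distances to unvisited — Fern=8, Dale=13, Ash=20. Nearest is Fern (8).
From Fern: distances to unvisited — Dale=15, Ash=18. Nearest is Dale (15).
From Dale: distances to unvisited — Ash=33. Nearest is Ash (33).
Return Ash→Ivy: 15.
Total = 5 + 8 + 15 + 33 + 15 = 76.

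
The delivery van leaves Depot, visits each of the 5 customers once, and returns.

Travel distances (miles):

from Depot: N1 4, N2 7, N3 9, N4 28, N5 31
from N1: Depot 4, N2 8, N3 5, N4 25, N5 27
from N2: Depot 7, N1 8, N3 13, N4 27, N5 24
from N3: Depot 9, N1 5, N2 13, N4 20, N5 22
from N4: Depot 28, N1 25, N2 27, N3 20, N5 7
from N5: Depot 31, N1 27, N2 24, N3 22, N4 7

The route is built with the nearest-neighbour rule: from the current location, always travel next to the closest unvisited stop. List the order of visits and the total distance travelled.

At Depot the remaining stops are N1 4, N2 7, N3 9, N4 28, N5 31; go to N1.
At N1 the remaining stops are N3 5, N2 8, N4 25, N5 27; go to N3.
At N3 the remaining stops are N2 13, N4 20, N5 22; go to N2.
At N2 the remaining stops are N5 24, N4 27; go to N5.
At N5 the remaining stops are N4 7; go to N4.
Return N4→Depot: 28.
Total = 4 + 5 + 13 + 24 + 7 + 28 = 81.

81 miles along Depot → N1 → N3 → N2 → N5 → N4 → Depot.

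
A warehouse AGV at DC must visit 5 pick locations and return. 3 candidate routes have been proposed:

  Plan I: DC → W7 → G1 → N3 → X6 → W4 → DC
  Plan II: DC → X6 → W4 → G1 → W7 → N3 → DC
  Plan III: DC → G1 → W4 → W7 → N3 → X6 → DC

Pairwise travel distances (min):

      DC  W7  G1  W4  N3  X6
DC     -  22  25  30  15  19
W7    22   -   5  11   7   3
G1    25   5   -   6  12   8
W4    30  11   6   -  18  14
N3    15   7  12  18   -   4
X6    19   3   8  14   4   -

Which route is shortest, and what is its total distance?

Plan I: 22 + 5 + 12 + 4 + 14 + 30 = 87
Plan II: 19 + 14 + 6 + 5 + 7 + 15 = 66
Plan III: 25 + 6 + 11 + 7 + 4 + 19 = 72

Shortest is Plan II, total 66 min.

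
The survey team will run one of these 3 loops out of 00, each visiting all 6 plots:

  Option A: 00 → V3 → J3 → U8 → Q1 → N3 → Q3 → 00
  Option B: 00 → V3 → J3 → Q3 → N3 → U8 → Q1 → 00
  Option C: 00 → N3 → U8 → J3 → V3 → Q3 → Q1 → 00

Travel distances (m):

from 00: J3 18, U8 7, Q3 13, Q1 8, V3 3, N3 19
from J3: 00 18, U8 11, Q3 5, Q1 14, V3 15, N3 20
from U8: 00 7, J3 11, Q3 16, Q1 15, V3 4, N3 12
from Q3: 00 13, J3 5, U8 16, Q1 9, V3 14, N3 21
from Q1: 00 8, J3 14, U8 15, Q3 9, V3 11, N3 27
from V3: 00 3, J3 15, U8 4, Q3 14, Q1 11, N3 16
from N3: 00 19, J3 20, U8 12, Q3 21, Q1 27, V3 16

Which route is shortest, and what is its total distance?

Option A: 3 + 15 + 11 + 15 + 27 + 21 + 13 = 105
Option B: 3 + 15 + 5 + 21 + 12 + 15 + 8 = 79
Option C: 19 + 12 + 11 + 15 + 14 + 9 + 8 = 88

79 m — Option B is the shortest.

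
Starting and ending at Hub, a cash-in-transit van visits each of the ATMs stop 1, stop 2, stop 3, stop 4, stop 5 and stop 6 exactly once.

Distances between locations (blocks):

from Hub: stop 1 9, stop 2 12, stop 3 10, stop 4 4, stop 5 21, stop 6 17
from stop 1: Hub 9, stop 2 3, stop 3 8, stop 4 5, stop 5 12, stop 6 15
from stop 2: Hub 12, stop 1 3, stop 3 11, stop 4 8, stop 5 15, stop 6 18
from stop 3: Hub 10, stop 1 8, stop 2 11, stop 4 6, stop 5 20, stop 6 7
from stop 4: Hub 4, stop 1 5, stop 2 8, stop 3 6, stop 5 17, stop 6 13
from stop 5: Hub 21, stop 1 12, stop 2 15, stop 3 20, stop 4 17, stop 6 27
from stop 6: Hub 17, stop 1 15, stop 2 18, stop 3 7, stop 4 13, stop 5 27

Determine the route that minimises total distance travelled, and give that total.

Minimum total distance: 71 blocks.

There are 360 distinct closed tours to check (reversals are equivalent).
Hub - stop 1 - stop 2 - stop 3 - stop 4 - stop 5 - stop 6 - Hub: 9+3+11+6+17+27+17 = 90
Hub - stop 1 - stop 2 - stop 3 - stop 4 - stop 6 - stop 5 - Hub: 9+3+11+6+13+27+21 = 90
Hub - stop 1 - stop 2 - stop 3 - stop 5 - stop 4 - stop 6 - Hub: 9+3+11+20+17+13+17 = 90
Hub - stop 1 - stop 2 - stop 3 - stop 5 - stop 6 - stop 4 - Hub: 9+3+11+20+27+13+4 = 87
Hub - stop 1 - stop 2 - stop 3 - stop 6 - stop 4 - stop 5 - Hub: 9+3+11+7+13+17+21 = 81
Hub - stop 1 - stop 2 - stop 3 - stop 6 - stop 5 - stop 4 - Hub: 9+3+11+7+27+17+4 = 78
Hub - stop 1 - stop 2 - stop 4 - stop 3 - stop 5 - stop 6 - Hub: 9+3+8+6+20+27+17 = 90
Hub - stop 1 - stop 2 - stop 4 - stop 3 - stop 6 - stop 5 - Hub: 9+3+8+6+7+27+21 = 81
… (352 more)
Hub - stop 1 - stop 2 - stop 5 - stop 3 - stop 6 - stop 4 - Hub: 9+3+15+20+7+13+4 = 71  ← best
The minimum is 71.
One optimal route: Hub → stop 1 → stop 2 → stop 5 → stop 3 → stop 6 → stop 4 → Hub (or its reverse).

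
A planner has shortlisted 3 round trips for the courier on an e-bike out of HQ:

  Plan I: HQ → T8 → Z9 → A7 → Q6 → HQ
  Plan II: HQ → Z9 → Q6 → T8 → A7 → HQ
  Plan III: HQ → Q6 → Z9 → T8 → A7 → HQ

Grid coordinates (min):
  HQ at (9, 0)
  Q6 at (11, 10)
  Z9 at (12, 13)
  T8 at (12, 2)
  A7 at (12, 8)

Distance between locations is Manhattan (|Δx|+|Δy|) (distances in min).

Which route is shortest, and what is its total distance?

Plan I: 5 + 11 + 5 + 3 + 12 = 36
Plan II: 16 + 4 + 9 + 6 + 11 = 46
Plan III: 12 + 4 + 11 + 6 + 11 = 44

Shortest is Plan I, total 36 min.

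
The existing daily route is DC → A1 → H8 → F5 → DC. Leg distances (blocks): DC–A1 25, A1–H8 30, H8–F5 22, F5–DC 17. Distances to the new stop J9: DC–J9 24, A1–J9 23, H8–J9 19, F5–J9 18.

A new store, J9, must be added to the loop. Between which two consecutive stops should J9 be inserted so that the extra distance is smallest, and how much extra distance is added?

Insertion cost between consecutive stops i–j is d(i,J9) + d(J9,j) − d(i,j):
  between DC and A1: 24 + 23 − 25 = 22
  between A1 and H8: 23 + 19 − 30 = 12
  between H8 and F5: 19 + 18 − 22 = 15
  between F5 and DC: 18 + 24 − 17 = 25
Cheapest insertion is between A1 and H8, adding 12.
New total = 94 + 12 = 106.

Adding 12 blocks by placing J9 on the A1–H8 leg.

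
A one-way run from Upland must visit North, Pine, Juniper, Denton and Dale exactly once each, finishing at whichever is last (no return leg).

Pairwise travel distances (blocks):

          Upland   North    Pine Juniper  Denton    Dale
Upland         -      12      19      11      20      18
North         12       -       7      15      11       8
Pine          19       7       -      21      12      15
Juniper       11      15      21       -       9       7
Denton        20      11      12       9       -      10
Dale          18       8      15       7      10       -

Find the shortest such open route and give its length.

Shortest open route: 45 blocks.

There are 5! = 120 possible orderings.
Upland→North→Pine→Juniper→Denton→Dale: 12+7+21+9+10 = 59
Upland→North→Pine→Juniper→Dale→Denton: 12+7+21+7+10 = 57
Upland→North→Pine→Denton→Juniper→Dale: 12+7+12+9+7 = 47
Upland→North→Pine→Denton→Dale→Juniper: 12+7+12+10+7 = 48
Upland→North→Pine→Dale→Juniper→Denton: 12+7+15+7+9 = 50
Upland→North→Pine→Dale→Denton→Juniper: 12+7+15+10+9 = 53
Upland→North→Juniper→Pine→Denton→Dale: 12+15+21+12+10 = 70
Upland→North→Juniper→Pine→Dale→Denton: 12+15+21+15+10 = 73
Upland→North→Juniper→Denton→Pine→Dale: 12+15+9+12+15 = 63
Upland→North→Juniper→Denton→Dale→Pine: 12+15+9+10+15 = 61
Upland→North→Juniper→Dale→Pine→Denton: 12+15+7+15+12 = 61
Upland→North→Juniper→Dale→Denton→Pine: 12+15+7+10+12 = 56
Upland→North→Denton→Pine→Juniper→Dale: 12+11+12+21+7 = 63
Upland→North→Denton→Pine→Dale→Juniper: 12+11+12+15+7 = 57
… (106 more)
Upland→Juniper→Denton→Dale→North→Pine: 11+9+10+8+7 = 45  ← best
The minimum is 45.
One shortest path: Upland → Juniper → Denton → Dale → North → Pine.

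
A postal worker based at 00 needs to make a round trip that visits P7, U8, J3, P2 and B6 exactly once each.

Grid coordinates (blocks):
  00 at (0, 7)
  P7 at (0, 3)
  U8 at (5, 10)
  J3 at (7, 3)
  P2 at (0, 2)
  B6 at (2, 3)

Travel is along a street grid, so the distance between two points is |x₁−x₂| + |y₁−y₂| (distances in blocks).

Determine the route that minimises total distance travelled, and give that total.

With 5 stops there are 5!/2 = 60 distinct round trips (a route and its reverse cost the same).
00 - P7 - U8 - J3 - P2 - B6 - 00: 4+12+9+8+3+6 = 42
00 - P7 - U8 - J3 - B6 - P2 - 00: 4+12+9+5+3+5 = 38
00 - P7 - U8 - P2 - J3 - B6 - 00: 4+12+13+8+5+6 = 48
00 - P7 - U8 - P2 - B6 - J3 - 00: 4+12+13+3+5+11 = 48
00 - P7 - U8 - B6 - J3 - P2 - 00: 4+12+10+5+8+5 = 44
00 - P7 - U8 - B6 - P2 - J3 - 00: 4+12+10+3+8+11 = 48
00 - P7 - J3 - U8 - P2 - B6 - 00: 4+7+9+13+3+6 = 42
00 - P7 - J3 - U8 - B6 - P2 - 00: 4+7+9+10+3+5 = 38
00 - P7 - J3 - P2 - U8 - B6 - 00: 4+7+8+13+10+6 = 48
00 - P7 - J3 - P2 - B6 - U8 - 00: 4+7+8+3+10+8 = 40
00 - P7 - J3 - B6 - U8 - P2 - 00: 4+7+5+10+13+5 = 44
00 - P7 - J3 - B6 - P2 - U8 - 00: 4+7+5+3+13+8 = 40
00 - P7 - P2 - U8 - J3 - B6 - 00: 4+1+13+9+5+6 = 38
00 - P7 - P2 - U8 - B6 - J3 - 00: 4+1+13+10+5+11 = 44
… (46 more)
00 - P7 - P2 - B6 - J3 - U8 - 00: 4+1+3+5+9+8 = 30  ← best
The minimum is 30.
One optimal route: 00 → P7 → P2 → B6 → J3 → U8 → 00 (or its reverse).

Shortest round trip = 30 blocks.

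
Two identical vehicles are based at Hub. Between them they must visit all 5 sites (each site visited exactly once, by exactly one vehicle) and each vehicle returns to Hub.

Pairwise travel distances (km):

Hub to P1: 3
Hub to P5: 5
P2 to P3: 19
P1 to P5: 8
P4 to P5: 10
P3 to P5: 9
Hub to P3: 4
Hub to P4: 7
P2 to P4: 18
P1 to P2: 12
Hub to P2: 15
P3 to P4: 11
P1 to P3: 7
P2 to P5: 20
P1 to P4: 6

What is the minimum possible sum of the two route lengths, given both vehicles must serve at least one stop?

Check every non-empty split of the stops between the two vehicles; for each half take its own optimal tour:
  {P1} + {P2, P3, P4, P5}: 6 + 56 = 62
  {P2} + {P1, P3, P4, P5}: 30 + 32 = 62
  {P1, P2} + {P3, P4, P5}: 30 + 30 = 60
  {P3} + {P1, P2, P4, P5}: 8 + 48 = 56
  {P1, P3} + {P2, P4, P5}: 14 + 48 = 62
  {P2, P3} + {P1, P4, P5}: 38 + 24 = 62
  … (15 splits in total)
Best: vehicle 1 Hub → P3 → Hub = 8; vehicle 2 Hub → P1 → P2 → P4 → P5 → Hub = 48; combined 56.

56 km — the smallest possible combined total.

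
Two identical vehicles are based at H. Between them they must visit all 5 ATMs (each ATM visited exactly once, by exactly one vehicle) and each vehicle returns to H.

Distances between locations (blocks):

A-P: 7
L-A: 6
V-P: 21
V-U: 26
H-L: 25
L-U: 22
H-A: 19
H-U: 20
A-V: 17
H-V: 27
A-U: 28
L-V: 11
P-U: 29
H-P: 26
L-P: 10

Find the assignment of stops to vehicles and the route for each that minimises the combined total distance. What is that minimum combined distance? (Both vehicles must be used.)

There are 2^4 − 1 = 15 ways to divide the 5 stops into two non-empty groups. For each, the best each vehicle can do is its own shortest tour through its group:
  {L} + {A, V, P, U}: 50 + 93 = 143
  {A} + {L, V, P, U}: 38 + 93 = 131
  {L, A} + {V, P, U}: 50 + 93 = 143
  {V} + {L, A, P, U}: 54 + 78 = 132
  {L, V} + {A, P, U}: 63 + 75 = 138
  {A, V} + {L, P, U}: 63 + 78 = 141
  … (15 splits in total)
  {L, A, V, P} + {U}: 74 + 40 = 114  ← best
Best: vehicle 1 H → A → P → L → V → H = 74; vehicle 2 H → U → H = 40; combined 114.

114 blocks — the smallest possible combined total.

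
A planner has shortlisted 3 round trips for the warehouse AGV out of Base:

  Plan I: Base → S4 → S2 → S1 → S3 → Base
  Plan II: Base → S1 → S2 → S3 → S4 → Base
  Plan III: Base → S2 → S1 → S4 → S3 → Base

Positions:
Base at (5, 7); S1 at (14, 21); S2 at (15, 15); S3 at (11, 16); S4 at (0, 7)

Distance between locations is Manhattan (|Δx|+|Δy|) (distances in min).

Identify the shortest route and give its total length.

58 min — Plan I is the shortest.

Plan I: 5 + 23 + 7 + 8 + 15 = 58
Plan II: 23 + 7 + 5 + 20 + 5 = 60
Plan III: 18 + 7 + 28 + 20 + 15 = 88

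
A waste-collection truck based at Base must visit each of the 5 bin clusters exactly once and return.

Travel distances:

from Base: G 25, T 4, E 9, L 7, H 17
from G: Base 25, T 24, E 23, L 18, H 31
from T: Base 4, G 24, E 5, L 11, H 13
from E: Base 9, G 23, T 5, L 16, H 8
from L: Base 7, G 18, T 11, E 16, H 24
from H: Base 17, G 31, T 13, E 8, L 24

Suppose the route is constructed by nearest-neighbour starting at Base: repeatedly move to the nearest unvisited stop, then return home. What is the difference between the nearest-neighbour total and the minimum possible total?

Excess over optimum: 11.

Base: T=4, L=7, E=9, H=17, G=25 ⇒ T
T: E=5, L=11, H=13, G=24 ⇒ E
E: H=8, L=16, G=23 ⇒ H
H: L=24, G=31 ⇒ L
L: G=18 ⇒ G
NN route Base → T → E → H → L → G → Base costs 84.
Optimal: Base → T → E → H → G → L → Base costs 73 (by enumerating all 60 distinct tours).
Excess = 84 − 73 = 11.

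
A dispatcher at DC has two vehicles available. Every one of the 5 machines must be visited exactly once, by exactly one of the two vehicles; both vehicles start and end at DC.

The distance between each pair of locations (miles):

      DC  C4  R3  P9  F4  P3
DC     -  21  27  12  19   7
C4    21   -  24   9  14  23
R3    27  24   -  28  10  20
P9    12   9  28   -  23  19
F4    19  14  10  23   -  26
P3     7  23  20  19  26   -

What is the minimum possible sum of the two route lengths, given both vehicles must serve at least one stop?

Check every non-empty split of the stops between the two vehicles; for each half take its own optimal tour:
  {C4} + {R3, P9, F4, P3}: 42 + 72 = 114
  {R3} + {C4, P9, F4, P3}: 54 + 68 = 122
  {C4, R3} + {P9, F4, P3}: 72 + 68 = 140
  {P9} + {C4, R3, F4, P3}: 24 + 72 = 96
  {C4, P9} + {R3, F4, P3}: 42 + 56 = 98
  {R3, P9} + {C4, F4, P3}: 67 + 63 = 130
  … (15 splits in total)
  {C4, R3, P9, F4} + {P3}: 72 + 14 = 86  ← best
Best: vehicle 1 DC → R3 → F4 → C4 → P9 → DC = 72; vehicle 2 DC → P3 → DC = 14; combined 86.

86 miles — the smallest possible combined total.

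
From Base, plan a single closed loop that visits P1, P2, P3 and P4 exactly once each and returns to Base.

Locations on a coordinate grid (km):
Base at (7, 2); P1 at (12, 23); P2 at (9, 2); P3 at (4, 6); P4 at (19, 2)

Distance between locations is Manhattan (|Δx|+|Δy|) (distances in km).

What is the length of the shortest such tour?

With 4 stops there are 4!/2 = 12 distinct round trips (a route and its reverse cost the same).
Base→P1→P2→P3→P4→Base: 26+24+9+19+12 = 90
Base→P1→P2→P4→P3→Base: 26+24+10+19+7 = 86
Base→P1→P3→P2→P4→Base: 26+25+9+10+12 = 82
Base→P1→P3→P4→P2→Base: 26+25+19+10+2 = 82
Base→P1→P4→P2→P3→Base: 26+28+10+9+7 = 80
Base→P1→P4→P3→P2→Base: 26+28+19+9+2 = 84
Base→P2→P1→P3→P4→Base: 2+24+25+19+12 = 82
Base→P2→P1→P4→P3→Base: 2+24+28+19+7 = 80
Base→P2→P3→P1→P4→Base: 2+9+25+28+12 = 76
Base→P2→P4→P1→P3→Base: 2+10+28+25+7 = 72
Base→P3→P1→P2→P4→Base: 7+25+24+10+12 = 78
Base→P3→P2→P1→P4→Base: 7+9+24+28+12 = 80
The minimum is 72.
One optimal route: Base → P2 → P4 → P1 → P3 → Base (or its reverse).

Minimum total distance: 72 km.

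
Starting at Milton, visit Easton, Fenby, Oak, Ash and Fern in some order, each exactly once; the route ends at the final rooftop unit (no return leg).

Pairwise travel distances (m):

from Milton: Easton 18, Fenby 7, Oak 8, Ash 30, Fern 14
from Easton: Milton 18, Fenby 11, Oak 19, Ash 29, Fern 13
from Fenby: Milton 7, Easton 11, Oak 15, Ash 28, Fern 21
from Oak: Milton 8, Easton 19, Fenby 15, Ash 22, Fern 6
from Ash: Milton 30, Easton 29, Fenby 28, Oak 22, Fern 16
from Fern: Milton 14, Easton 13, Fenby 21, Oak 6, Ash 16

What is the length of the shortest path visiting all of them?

There are 5! = 120 possible orderings.
Milton → Easton → Fenby → Oak → Ash → Fern: 18+11+15+22+16 = 82
Milton → Easton → Fenby → Oak → Fern → Ash: 18+11+15+6+16 = 66
Milton → Easton → Fenby → Ash → Oak → Fern: 18+11+28+22+6 = 85
Milton → Easton → Fenby → Ash → Fern → Oak: 18+11+28+16+6 = 79
Milton → Easton → Fenby → Fern → Oak → Ash: 18+11+21+6+22 = 78
Milton → Easton → Fenby → Fern → Ash → Oak: 18+11+21+16+22 = 88
Milton → Easton → Oak → Fenby → Ash → Fern: 18+19+15+28+16 = 96
Milton → Easton → Oak → Fenby → Fern → Ash: 18+19+15+21+16 = 89
Milton → Easton → Oak → Ash → Fenby → Fern: 18+19+22+28+21 = 108
Milton → Easton → Oak → Ash → Fern → Fenby: 18+19+22+16+21 = 96
Milton → Easton → Oak → Fern → Fenby → Ash: 18+19+6+21+28 = 92
Milton → Easton → Oak → Fern → Ash → Fenby: 18+19+6+16+28 = 87
Milton → Easton → Ash → Fenby → Oak → Fern: 18+29+28+15+6 = 96
Milton → Easton → Ash → Fenby → Fern → Oak: 18+29+28+21+6 = 102
… (106 more)
Milton → Fenby → Easton → Oak → Fern → Ash: 7+11+19+6+16 = 59  ← best
The minimum is 59.
One shortest path: Milton → Fenby → Easton → Oak → Fern → Ash.

Minimum one-way distance = 59 m.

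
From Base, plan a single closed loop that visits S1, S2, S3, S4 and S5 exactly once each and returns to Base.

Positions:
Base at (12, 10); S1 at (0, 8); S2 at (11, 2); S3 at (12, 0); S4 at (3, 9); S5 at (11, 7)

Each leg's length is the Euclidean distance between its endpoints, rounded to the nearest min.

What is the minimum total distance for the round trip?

36 min — the shortest possible round trip.

There are 60 distinct closed tours to check (reversals are equivalent).
Base-S1-S2-S3-S4-S5-Base: 12+13+2+13+8+3 = 51
Base-S1-S2-S3-S5-S4-Base: 12+13+2+7+8+9 = 51
Base-S1-S2-S4-S3-S5-Base: 12+13+11+13+7+3 = 59
Base-S1-S2-S4-S5-S3-Base: 12+13+11+8+7+10 = 61
Base-S1-S2-S5-S3-S4-Base: 12+13+5+7+13+9 = 59
Base-S1-S2-S5-S4-S3-Base: 12+13+5+8+13+10 = 61
Base-S1-S3-S2-S4-S5-Base: 12+14+2+11+8+3 = 50
Base-S1-S3-S2-S5-S4-Base: 12+14+2+5+8+9 = 50
Base-S1-S3-S4-S2-S5-Base: 12+14+13+11+5+3 = 58
Base-S1-S3-S4-S5-S2-Base: 12+14+13+8+5+8 = 60
Base-S1-S3-S5-S2-S4-Base: 12+14+7+5+11+9 = 58
Base-S1-S3-S5-S4-S2-Base: 12+14+7+8+11+8 = 60
Base-S1-S4-S2-S3-S5-Base: 12+3+11+2+7+3 = 38
Base-S1-S4-S2-S5-S3-Base: 12+3+11+5+7+10 = 48
… (46 more)
Base-S4-S1-S3-S2-S5-Base: 9+3+14+2+5+3 = 36  ← best
The minimum is 36.
One optimal route: Base → S4 → S1 → S3 → S2 → S5 → Base (or its reverse).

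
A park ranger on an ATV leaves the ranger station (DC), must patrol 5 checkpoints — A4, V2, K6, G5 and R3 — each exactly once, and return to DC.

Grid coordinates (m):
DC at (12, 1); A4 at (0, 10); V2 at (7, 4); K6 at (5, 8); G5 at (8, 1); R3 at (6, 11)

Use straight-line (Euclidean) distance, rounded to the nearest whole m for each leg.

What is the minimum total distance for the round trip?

34 m — the shortest possible round trip.

With 5 stops there are 5!/2 = 60 distinct round trips (a route and its reverse cost the same).
DC → A4 → V2 → K6 → G5 → R3 → DC: 15+9+4+8+10+12 = 58
DC → A4 → V2 → K6 → R3 → G5 → DC: 15+9+4+3+10+4 = 45
DC → A4 → V2 → G5 → K6 → R3 → DC: 15+9+3+8+3+12 = 50
DC → A4 → V2 → G5 → R3 → K6 → DC: 15+9+3+10+3+10 = 50
DC → A4 → V2 → R3 → K6 → G5 → DC: 15+9+7+3+8+4 = 46
DC → A4 → V2 → R3 → G5 → K6 → DC: 15+9+7+10+8+10 = 59
DC → A4 → K6 → V2 → G5 → R3 → DC: 15+5+4+3+10+12 = 49
DC → A4 → K6 → V2 → R3 → G5 → DC: 15+5+4+7+10+4 = 45
DC → A4 → K6 → G5 → V2 → R3 → DC: 15+5+8+3+7+12 = 50
DC → A4 → K6 → G5 → R3 → V2 → DC: 15+5+8+10+7+6 = 51
DC → A4 → K6 → R3 → V2 → G5 → DC: 15+5+3+7+3+4 = 37
DC → A4 → K6 → R3 → G5 → V2 → DC: 15+5+3+10+3+6 = 42
DC → A4 → G5 → V2 → K6 → R3 → DC: 15+12+3+4+3+12 = 49
DC → A4 → G5 → V2 → R3 → K6 → DC: 15+12+3+7+3+10 = 50
… (46 more)
DC → G5 → V2 → K6 → A4 → R3 → DC: 4+3+4+5+6+12 = 34  ← best
The minimum is 34.
One optimal route: DC → G5 → V2 → K6 → A4 → R3 → DC (or its reverse).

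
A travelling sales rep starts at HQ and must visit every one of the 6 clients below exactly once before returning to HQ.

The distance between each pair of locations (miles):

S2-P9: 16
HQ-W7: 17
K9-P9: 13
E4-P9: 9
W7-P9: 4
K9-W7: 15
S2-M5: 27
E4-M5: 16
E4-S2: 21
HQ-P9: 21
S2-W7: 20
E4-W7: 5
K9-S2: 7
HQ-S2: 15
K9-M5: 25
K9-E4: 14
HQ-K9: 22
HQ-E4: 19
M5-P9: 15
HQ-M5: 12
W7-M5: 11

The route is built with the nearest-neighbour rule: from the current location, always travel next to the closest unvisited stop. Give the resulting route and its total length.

Nearest-neighbour total = 72 miles; route HQ → M5 → W7 → P9 → E4 → K9 → S2 → HQ.

At HQ the remaining stops are M5 12, S2 15, W7 17, E4 19, P9 21, K9 22; go to M5.
At M5 the remaining stops are W7 11, P9 15, E4 16, K9 25, S2 27; go to W7.
At W7 the remaining stops are P9 4, E4 5, K9 15, S2 20; go to P9.
At P9 the remaining stops are E4 9, K9 13, S2 16; go to E4.
At E4 the remaining stops are K9 14, S2 21; go to K9.
At K9 the remaining stops are S2 7; go to S2.
Return S2→HQ: 15.
Total = 12 + 11 + 4 + 9 + 14 + 7 + 15 = 72.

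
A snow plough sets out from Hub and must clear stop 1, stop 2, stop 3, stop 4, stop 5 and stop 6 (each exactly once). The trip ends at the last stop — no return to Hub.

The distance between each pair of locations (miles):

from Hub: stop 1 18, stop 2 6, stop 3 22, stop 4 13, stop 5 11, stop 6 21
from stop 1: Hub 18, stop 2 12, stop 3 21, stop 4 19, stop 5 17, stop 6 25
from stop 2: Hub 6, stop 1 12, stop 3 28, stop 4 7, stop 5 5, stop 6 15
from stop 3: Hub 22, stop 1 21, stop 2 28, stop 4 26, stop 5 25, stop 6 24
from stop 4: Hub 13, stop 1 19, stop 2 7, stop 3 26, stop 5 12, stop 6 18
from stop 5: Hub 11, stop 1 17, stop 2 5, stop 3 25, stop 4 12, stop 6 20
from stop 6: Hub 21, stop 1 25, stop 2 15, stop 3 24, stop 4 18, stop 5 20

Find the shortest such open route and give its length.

86 miles — the minimum one-way total.

There are 6! = 720 possible orderings.
Hub - stop 1 - stop 2 - stop 3 - stop 4 - stop 5 - stop 6: 18+12+28+26+12+20 = 116
Hub - stop 1 - stop 2 - stop 3 - stop 4 - stop 6 - stop 5: 18+12+28+26+18+20 = 122
Hub - stop 1 - stop 2 - stop 3 - stop 5 - stop 4 - stop 6: 18+12+28+25+12+18 = 113
Hub - stop 1 - stop 2 - stop 3 - stop 5 - stop 6 - stop 4: 18+12+28+25+20+18 = 121
Hub - stop 1 - stop 2 - stop 3 - stop 6 - stop 4 - stop 5: 18+12+28+24+18+12 = 112
Hub - stop 1 - stop 2 - stop 3 - stop 6 - stop 5 - stop 4: 18+12+28+24+20+12 = 114
Hub - stop 1 - stop 2 - stop 4 - stop 3 - stop 5 - stop 6: 18+12+7+26+25+20 = 108
Hub - stop 1 - stop 2 - stop 4 - stop 3 - stop 6 - stop 5: 18+12+7+26+24+20 = 107
… (712 more)
Hub - stop 2 - stop 5 - stop 4 - stop 6 - stop 3 - stop 1: 6+5+12+18+24+21 = 86  ← best
The minimum is 86.
One shortest path: Hub → stop 2 → stop 5 → stop 4 → stop 6 → stop 3 → stop 1.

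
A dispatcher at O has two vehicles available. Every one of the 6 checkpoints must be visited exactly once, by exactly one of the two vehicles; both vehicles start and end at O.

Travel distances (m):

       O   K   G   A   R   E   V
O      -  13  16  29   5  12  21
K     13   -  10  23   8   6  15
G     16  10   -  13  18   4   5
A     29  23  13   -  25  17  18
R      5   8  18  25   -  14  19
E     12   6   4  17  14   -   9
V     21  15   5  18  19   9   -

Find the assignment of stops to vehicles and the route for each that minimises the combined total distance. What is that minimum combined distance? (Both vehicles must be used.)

85 m — the smallest possible combined total.

There are 2^5 − 1 = 31 ways to divide the 6 stops into two non-empty groups. For each, the best each vehicle can do is its own shortest tour through its group:
  {K} + {G, A, R, E, V}: 26 + 69 = 95
  {G} + {K, A, R, E, V}: 32 + 75 = 107
  {K, G} + {A, R, E, V}: 39 + 69 = 108
  {A} + {K, G, R, E, V}: 58 + 49 = 107
  {K, A} + {G, R, E, V}: 65 + 45 = 110
  {G, A} + {K, R, E, V}: 58 + 49 = 107
  … (31 splits in total)
  {R} + {K, G, A, E, V}: 10 + 75 = 85  ← best
Best: vehicle 1 O → R → O = 10; vehicle 2 O → K → G → A → V → E → O = 75; combined 85.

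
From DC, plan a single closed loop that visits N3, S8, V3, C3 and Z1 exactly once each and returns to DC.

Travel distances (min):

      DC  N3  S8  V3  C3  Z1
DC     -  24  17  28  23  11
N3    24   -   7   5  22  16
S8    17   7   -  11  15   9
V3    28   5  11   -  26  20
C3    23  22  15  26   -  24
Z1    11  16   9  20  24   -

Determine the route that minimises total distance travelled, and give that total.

81 min — the shortest possible round trip.

DC - N3 - S8 - V3 - C3 - Z1 - DC: 24+7+11+26+24+11 = 103
DC - N3 - S8 - V3 - Z1 - C3 - DC: 24+7+11+20+24+23 = 109
DC - N3 - S8 - C3 - V3 - Z1 - DC: 24+7+15+26+20+11 = 103
DC - N3 - S8 - C3 - Z1 - V3 - DC: 24+7+15+24+20+28 = 118
DC - N3 - S8 - Z1 - V3 - C3 - DC: 24+7+9+20+26+23 = 109
DC - N3 - S8 - Z1 - C3 - V3 - DC: 24+7+9+24+26+28 = 118
DC - N3 - V3 - S8 - C3 - Z1 - DC: 24+5+11+15+24+11 = 90
DC - N3 - V3 - S8 - Z1 - C3 - DC: 24+5+11+9+24+23 = 96
DC - N3 - V3 - C3 - S8 - Z1 - DC: 24+5+26+15+9+11 = 90
DC - N3 - V3 - C3 - Z1 - S8 - DC: 24+5+26+24+9+17 = 105
DC - N3 - V3 - Z1 - S8 - C3 - DC: 24+5+20+9+15+23 = 96
DC - N3 - V3 - Z1 - C3 - S8 - DC: 24+5+20+24+15+17 = 105
DC - N3 - C3 - S8 - V3 - Z1 - DC: 24+22+15+11+20+11 = 103
DC - N3 - C3 - S8 - Z1 - V3 - DC: 24+22+15+9+20+28 = 118
… (46 more)
DC - C3 - N3 - V3 - S8 - Z1 - DC: 23+22+5+11+9+11 = 81  ← best
The minimum is 81.
One optimal route: DC → C3 → N3 → V3 → S8 → Z1 → DC (or its reverse).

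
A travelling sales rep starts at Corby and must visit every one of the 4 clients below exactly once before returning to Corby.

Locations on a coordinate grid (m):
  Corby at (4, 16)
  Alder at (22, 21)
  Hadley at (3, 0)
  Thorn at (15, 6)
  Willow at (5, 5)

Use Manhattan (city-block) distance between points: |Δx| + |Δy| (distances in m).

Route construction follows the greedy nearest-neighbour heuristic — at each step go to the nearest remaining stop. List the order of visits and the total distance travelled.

82 m along Corby → Willow → Hadley → Thorn → Alder → Corby.

From Corby: distances to unvisited — Willow=12, Hadley=17, Thorn=21, Alder=23. Nearest is Willow (12).
From Willow: distances to unvisited — Hadley=7, Thorn=11, Alder=33. Nearest is Hadley (7).
From Hadley: distances to unvisited — Thorn=18, Alder=40. Nearest is Thorn (18).
From Thorn: distances to unvisited — Alder=22. Nearest is Alder (22).
Return Alder→Corby: 23.
Total = 12 + 7 + 18 + 22 + 23 = 82.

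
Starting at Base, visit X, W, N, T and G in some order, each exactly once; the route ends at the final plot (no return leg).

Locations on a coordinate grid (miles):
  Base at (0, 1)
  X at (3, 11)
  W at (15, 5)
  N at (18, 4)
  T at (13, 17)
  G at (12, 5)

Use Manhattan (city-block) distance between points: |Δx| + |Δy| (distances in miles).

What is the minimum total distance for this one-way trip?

There are 5! = 120 possible orderings.
Base→X→W→N→T→G: 13+18+4+18+13 = 66
Base→X→W→N→G→T: 13+18+4+7+13 = 55
Base→X→W→T→N→G: 13+18+14+18+7 = 70
Base→X→W→T→G→N: 13+18+14+13+7 = 65
Base→X→W→G→N→T: 13+18+3+7+18 = 59
Base→X→W→G→T→N: 13+18+3+13+18 = 65
Base→X→N→W→T→G: 13+22+4+14+13 = 66
Base→X→N→W→G→T: 13+22+4+3+13 = 55
Base→X→N→T→W→G: 13+22+18+14+3 = 70
Base→X→N→T→G→W: 13+22+18+13+3 = 69
Base→X→N→G→W→T: 13+22+7+3+14 = 59
Base→X→N→G→T→W: 13+22+7+13+14 = 69
Base→X→T→W→N→G: 13+16+14+4+7 = 54
Base→X→T→W→G→N: 13+16+14+3+7 = 53
… (106 more)
Base→X→T→G→W→N: 13+16+13+3+4 = 49  ← best
The minimum is 49.
One shortest path: Base → X → T → G → W → N.

49 miles — the minimum one-way total.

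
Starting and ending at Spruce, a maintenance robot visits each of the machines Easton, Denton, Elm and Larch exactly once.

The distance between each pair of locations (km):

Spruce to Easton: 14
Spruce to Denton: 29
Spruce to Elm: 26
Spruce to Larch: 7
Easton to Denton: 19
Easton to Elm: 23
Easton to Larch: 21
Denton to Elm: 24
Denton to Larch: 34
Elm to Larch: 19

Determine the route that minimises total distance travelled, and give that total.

Minimum total distance: 83 km.

Spruce - Easton - Denton - Elm - Larch - Spruce: 14+19+24+19+7 = 83
Spruce - Easton - Denton - Larch - Elm - Spruce: 14+19+34+19+26 = 112
Spruce - Easton - Elm - Denton - Larch - Spruce: 14+23+24+34+7 = 102
Spruce - Easton - Elm - Larch - Denton - Spruce: 14+23+19+34+29 = 119
Spruce - Easton - Larch - Denton - Elm - Spruce: 14+21+34+24+26 = 119
Spruce - Easton - Larch - Elm - Denton - Spruce: 14+21+19+24+29 = 107
Spruce - Denton - Easton - Elm - Larch - Spruce: 29+19+23+19+7 = 97
Spruce - Denton - Easton - Larch - Elm - Spruce: 29+19+21+19+26 = 114
Spruce - Denton - Elm - Easton - Larch - Spruce: 29+24+23+21+7 = 104
Spruce - Denton - Larch - Easton - Elm - Spruce: 29+34+21+23+26 = 133
Spruce - Elm - Easton - Denton - Larch - Spruce: 26+23+19+34+7 = 109
Spruce - Elm - Denton - Easton - Larch - Spruce: 26+24+19+21+7 = 97
The minimum is 83.
One optimal route: Spruce → Easton → Denton → Elm → Larch → Spruce (or its reverse).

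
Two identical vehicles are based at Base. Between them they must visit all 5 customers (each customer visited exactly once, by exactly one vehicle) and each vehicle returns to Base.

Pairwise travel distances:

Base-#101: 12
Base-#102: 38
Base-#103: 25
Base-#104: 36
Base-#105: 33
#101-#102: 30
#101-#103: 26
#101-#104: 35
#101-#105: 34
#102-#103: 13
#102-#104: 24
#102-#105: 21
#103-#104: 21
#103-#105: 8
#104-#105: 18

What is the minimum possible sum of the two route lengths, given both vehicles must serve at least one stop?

There are 2^4 − 1 = 15 ways to divide the 5 stops into two non-empty groups. For each, the best each vehicle can do is its own shortest tour through its group:
  {#101} + {#102, #103, #104, #105}: 24 + 113 = 137
  {#102} + {#101, #103, #104, #105}: 76 + 98 = 174
  {#101, #102} + {#103, #104, #105}: 80 + 87 = 167
  {#103} + {#101, #102, #104, #105}: 50 + 117 = 167
  {#101, #103} + {#102, #104, #105}: 63 + 113 = 176
  {#102, #103} + {#101, #104, #105}: 76 + 98 = 174
  … (15 splits in total)
Best: vehicle 1 Base → #101 → Base = 24; vehicle 2 Base → #102 → #103 → #105 → #104 → Base = 113; combined 137.

Minimum combined distance: 137.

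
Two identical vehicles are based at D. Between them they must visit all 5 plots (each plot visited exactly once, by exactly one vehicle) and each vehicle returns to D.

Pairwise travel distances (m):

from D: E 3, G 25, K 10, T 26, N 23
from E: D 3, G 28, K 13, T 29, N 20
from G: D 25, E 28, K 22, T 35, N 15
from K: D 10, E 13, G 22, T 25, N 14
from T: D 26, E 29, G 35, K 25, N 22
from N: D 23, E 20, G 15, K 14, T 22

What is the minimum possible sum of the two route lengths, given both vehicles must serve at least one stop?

101 m — the smallest possible combined total.

There are 2^4 − 1 = 15 ways to divide the 5 stops into two non-empty groups. For each, the best each vehicle can do is its own shortest tour through its group:
  {E} + {G, K, T, N}: 6 + 95 = 101
  {G} + {E, K, T, N}: 50 + 78 = 128
  {E, G} + {K, T, N}: 56 + 72 = 128
  {K} + {E, G, T, N}: 20 + 94 = 114
  {E, K} + {G, T, N}: 26 + 88 = 114
  {G, K} + {E, T, N}: 57 + 71 = 128
  … (15 splits in total)
Best: vehicle 1 D → E → D = 6; vehicle 2 D → K → G → N → T → D = 95; combined 101.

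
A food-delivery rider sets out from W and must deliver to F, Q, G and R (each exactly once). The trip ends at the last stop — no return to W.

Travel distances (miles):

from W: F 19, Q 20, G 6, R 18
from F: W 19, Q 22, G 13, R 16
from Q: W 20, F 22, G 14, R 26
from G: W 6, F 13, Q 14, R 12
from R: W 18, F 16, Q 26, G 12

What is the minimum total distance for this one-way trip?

There are 4! = 24 possible orderings.
W→F→Q→G→R: 19+22+14+12 = 67
W→F→Q→R→G: 19+22+26+12 = 79
W→F→G→Q→R: 19+13+14+26 = 72
W→F→G→R→Q: 19+13+12+26 = 70
W→F→R→Q→G: 19+16+26+14 = 75
W→F→R→G→Q: 19+16+12+14 = 61
W→Q→F→G→R: 20+22+13+12 = 67
W→Q→F→R→G: 20+22+16+12 = 70
W→Q→G→F→R: 20+14+13+16 = 63
W→Q→G→R→F: 20+14+12+16 = 62
W→Q→R→F→G: 20+26+16+13 = 75
W→Q→R→G→F: 20+26+12+13 = 71
W→G→F→Q→R: 6+13+22+26 = 67
W→G→F→R→Q: 6+13+16+26 = 61
… (10 more)
W→G→R→F→Q: 6+12+16+22 = 56  ← best
The minimum is 56.
One shortest path: W → G → R → F → Q.

Minimum one-way distance = 56 miles.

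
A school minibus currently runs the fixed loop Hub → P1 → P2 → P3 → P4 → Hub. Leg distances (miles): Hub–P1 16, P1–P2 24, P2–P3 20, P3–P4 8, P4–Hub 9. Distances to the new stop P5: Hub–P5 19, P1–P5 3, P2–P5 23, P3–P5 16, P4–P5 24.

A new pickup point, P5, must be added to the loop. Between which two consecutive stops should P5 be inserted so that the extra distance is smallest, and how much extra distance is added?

Adding 2 miles by placing P5 on the P1–P2 leg.

Insertion cost between consecutive stops i–j is d(i,P5) + d(P5,j) − d(i,j):
  between Hub and P1: 19 + 3 − 16 = 6
  between P1 and P2: 3 + 23 − 24 = 2
  between P2 and P3: 23 + 16 − 20 = 19
  between P3 and P4: 16 + 24 − 8 = 32
  between P4 and Hub: 24 + 19 − 9 = 34
Cheapest insertion is between P1 and P2, adding 2.
New total = 77 + 2 = 79.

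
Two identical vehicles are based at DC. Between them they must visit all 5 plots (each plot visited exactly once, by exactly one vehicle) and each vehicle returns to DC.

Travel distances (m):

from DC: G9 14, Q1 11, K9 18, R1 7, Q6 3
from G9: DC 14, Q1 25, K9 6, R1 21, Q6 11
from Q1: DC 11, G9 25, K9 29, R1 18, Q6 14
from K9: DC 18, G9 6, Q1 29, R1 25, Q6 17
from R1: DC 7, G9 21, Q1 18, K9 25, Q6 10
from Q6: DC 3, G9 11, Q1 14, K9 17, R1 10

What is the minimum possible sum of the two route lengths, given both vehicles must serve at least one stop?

Try each way of splitting the stops between the two vehicles (each non-empty) and, for each split, find the best tour for each vehicle:
  {G9} + {Q1, K9, R1, Q6}: 28 + 74 = 102
  {Q1} + {G9, K9, R1, Q6}: 22 + 52 = 74
  {G9, Q1} + {K9, R1, Q6}: 50 + 52 = 102
  {K9} + {G9, Q1, R1, Q6}: 36 + 64 = 100
  {G9, K9} + {Q1, R1, Q6}: 38 + 42 = 80
  {Q1, K9} + {G9, R1, Q6}: 58 + 42 = 100
  … (15 splits in total)
Best: vehicle 1 DC → Q1 → DC = 22; vehicle 2 DC → K9 → G9 → Q6 → R1 → DC = 52; combined 74.

74 m — the smallest possible combined total.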